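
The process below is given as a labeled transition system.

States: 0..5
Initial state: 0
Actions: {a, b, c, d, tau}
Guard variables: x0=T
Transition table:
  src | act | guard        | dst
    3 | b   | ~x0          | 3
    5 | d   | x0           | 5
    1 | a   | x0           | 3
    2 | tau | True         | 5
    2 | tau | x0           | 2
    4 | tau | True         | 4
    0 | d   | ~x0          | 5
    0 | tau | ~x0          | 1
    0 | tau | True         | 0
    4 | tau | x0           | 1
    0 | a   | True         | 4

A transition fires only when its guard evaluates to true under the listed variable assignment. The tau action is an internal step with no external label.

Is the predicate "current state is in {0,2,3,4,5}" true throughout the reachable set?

Safe = {0,2,3,4,5}
R = {0,1,3,4}
  0: ok
  1: ✗ unsafe
  3: ok
  4: ok
reach 1 via a·tau — violates

Answer: INVARIANT VIOLATED at state 1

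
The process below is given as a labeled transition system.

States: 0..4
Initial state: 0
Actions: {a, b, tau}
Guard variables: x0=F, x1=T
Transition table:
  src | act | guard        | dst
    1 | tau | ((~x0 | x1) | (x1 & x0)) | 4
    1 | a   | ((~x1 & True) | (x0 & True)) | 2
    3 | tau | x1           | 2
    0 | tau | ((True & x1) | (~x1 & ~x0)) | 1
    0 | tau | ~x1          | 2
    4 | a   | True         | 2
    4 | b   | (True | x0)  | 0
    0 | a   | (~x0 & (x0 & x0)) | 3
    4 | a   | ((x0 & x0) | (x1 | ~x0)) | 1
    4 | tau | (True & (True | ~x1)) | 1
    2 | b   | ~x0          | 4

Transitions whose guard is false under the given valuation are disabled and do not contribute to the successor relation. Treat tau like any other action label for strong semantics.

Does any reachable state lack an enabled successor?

Answer: DEADLOCK-FREE

Working:
R = {0,1,2,4}
  0: tau→1  [deg 1]
  1: tau→4  [deg 1]
  2: b→4  [deg 1]
  4: a→1  a→2  b→0  tau→1  [deg 4]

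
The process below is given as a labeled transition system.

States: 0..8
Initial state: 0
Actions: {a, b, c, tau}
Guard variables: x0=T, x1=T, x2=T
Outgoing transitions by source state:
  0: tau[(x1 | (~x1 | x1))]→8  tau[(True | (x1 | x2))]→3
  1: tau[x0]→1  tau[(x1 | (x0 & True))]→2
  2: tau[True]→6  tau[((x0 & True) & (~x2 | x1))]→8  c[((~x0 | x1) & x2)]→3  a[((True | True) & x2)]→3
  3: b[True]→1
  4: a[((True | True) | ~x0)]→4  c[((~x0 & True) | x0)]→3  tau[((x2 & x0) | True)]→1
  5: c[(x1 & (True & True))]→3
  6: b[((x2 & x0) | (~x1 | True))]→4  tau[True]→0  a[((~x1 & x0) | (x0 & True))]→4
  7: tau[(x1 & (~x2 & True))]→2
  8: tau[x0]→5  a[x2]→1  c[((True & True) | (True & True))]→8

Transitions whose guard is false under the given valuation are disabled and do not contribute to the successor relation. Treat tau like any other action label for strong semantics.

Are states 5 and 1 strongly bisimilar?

Refine partition for ~:
  round 0: {{0,1,2,3,4,5,6,7,8}}
  round 1: {{0,1},{2,4,8},{3},{5},{6},{7}}
  round 2: {{0},{1},{2},{3},{4},{5},{6},{7},{8}}
9 equivalence class(es) (converged in 3)
class of 5: {5}; class of 1: {1}

Answer: NOT BISIMILAR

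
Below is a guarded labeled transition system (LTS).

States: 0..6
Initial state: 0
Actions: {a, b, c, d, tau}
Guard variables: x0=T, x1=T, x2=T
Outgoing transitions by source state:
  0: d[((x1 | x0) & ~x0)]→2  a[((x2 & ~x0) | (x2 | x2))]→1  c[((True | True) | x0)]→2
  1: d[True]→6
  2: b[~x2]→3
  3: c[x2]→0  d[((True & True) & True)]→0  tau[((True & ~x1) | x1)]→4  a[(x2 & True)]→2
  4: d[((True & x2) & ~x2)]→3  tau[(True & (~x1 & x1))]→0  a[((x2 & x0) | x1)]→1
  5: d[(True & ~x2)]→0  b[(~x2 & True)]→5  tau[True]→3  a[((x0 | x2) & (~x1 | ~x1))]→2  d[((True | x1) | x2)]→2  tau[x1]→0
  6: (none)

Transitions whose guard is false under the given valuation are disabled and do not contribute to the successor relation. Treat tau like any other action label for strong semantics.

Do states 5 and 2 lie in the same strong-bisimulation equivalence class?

Answer: NOT BISIMILAR

Trace:
Refine partition for ~:
  P[0] = {{0,1,2,3,4,5,6}}
  P[1] = {{0},{1},{2,6},{3},{4},{5}}
6 equivalence class(es) (converged in 2)
5∈{5}, 2∈{2,6}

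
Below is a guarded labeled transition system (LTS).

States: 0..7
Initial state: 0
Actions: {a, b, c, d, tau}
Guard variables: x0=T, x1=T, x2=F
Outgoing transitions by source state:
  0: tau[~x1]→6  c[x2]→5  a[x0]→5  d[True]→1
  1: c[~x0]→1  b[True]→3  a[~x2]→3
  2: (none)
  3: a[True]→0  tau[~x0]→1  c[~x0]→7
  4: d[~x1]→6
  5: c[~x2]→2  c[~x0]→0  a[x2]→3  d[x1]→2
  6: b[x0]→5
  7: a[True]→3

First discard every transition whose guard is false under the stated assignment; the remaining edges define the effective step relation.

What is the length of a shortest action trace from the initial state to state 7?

Breadth-first toward 7:
  depth 0: {0}
  depth 1: {1,5}
  depth 2: {2,3}
7 never appears.

Answer: UNREACHABLE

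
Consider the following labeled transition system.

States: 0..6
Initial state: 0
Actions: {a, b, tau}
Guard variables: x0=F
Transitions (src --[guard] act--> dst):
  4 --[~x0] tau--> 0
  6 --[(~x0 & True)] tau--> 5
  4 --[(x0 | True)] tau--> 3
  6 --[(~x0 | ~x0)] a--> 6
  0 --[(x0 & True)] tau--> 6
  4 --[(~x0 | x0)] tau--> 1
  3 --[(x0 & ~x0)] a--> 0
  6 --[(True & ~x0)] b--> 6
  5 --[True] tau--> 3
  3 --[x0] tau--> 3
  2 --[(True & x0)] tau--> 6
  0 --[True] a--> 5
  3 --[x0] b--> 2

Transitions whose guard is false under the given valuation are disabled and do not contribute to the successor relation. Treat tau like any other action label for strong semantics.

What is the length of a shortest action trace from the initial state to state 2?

Answer: UNREACHABLE

Trace:
BFS to 2:
  L0 = {0}
  L1 = {5}
  L2 = {3}
2 never appears.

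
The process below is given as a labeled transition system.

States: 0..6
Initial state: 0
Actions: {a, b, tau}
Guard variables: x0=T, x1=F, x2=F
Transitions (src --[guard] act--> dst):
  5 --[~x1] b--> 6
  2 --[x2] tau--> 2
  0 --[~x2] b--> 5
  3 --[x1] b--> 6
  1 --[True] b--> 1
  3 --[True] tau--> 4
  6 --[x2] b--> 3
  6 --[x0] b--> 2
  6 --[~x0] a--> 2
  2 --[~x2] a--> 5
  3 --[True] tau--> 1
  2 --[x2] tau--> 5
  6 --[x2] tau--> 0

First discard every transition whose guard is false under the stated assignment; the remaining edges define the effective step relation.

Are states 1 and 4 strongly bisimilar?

Answer: NOT BISIMILAR

Analysis:
Bisimulation quotient by refinement:
  P[0] = {{0,1,2,3,4,5,6}}
  P[1] = {{0,1,5,6},{2},{3},{4}}
  P[2] = {{0,1,5},{2},{3},{4},{6}}
  P[3] = {{0,1},{2},{3},{4},{5},{6}}
  P[4] = {{0},{1},{2},{3},{4},{5},{6}}
7 equivalence class(es) (converged in 5)
class of 1: {1}; class of 4: {4}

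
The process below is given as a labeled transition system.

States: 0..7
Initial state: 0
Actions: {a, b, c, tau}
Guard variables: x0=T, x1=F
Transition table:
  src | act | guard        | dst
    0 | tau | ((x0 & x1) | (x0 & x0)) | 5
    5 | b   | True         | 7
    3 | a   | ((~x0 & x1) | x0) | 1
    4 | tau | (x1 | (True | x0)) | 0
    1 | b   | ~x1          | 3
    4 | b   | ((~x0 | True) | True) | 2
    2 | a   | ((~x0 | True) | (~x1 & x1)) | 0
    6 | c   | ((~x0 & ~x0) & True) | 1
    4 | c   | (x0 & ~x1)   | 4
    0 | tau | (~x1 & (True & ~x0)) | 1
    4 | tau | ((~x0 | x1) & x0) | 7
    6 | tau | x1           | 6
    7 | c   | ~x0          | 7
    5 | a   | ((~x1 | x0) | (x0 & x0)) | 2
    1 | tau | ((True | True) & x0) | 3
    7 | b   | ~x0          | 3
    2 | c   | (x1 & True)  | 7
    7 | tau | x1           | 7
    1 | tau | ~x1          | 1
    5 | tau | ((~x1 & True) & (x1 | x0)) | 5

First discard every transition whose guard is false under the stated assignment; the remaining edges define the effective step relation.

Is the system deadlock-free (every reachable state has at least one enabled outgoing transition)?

Answer: DEADLOCK at state 7

Trace:
Reach set: {0,2,5,7}
  0: tau→5  [1 out]
  2: a→0  [1 out]
  5: a→2  b→7  tau→5  [3 out]
  7: ∅  [no exit]
witness 7: tau·b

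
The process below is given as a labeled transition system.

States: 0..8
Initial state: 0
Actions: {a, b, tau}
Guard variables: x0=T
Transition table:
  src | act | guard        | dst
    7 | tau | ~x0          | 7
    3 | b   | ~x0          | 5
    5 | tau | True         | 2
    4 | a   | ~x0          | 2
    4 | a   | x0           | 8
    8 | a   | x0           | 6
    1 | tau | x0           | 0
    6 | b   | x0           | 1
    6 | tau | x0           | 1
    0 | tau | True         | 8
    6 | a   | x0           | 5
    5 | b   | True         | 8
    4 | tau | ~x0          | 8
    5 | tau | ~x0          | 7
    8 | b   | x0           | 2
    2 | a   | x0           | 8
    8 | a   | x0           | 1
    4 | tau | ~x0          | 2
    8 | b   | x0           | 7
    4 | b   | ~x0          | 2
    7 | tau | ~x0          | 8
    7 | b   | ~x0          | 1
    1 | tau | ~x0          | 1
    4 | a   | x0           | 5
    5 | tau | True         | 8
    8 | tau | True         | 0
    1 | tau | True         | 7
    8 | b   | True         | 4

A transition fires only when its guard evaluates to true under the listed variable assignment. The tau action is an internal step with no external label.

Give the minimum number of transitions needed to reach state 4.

Breadth-first toward 4:
  Layer 0: {0}
  Layer 1: {8}
  Layer 2: {1,2,4,6,7}
depth(4)=2, e.g. tau·b

Answer: 2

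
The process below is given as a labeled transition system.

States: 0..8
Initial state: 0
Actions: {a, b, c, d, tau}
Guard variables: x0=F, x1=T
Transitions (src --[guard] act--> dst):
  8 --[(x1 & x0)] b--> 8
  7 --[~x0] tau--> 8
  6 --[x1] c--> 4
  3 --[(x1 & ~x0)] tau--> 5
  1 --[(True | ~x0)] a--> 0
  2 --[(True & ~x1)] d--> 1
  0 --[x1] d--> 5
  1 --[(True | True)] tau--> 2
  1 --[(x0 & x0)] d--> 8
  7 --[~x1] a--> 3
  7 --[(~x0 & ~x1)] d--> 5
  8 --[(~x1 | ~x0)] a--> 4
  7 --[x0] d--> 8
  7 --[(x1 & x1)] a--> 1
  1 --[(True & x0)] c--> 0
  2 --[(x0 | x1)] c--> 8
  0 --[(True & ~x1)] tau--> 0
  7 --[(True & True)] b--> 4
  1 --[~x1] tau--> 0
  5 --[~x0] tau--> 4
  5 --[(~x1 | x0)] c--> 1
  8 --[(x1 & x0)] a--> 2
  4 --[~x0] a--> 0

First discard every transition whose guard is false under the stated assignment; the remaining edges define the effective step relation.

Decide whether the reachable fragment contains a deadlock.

Answer: DEADLOCK-FREE

Trace:
Reachable = {0,4,5}
  0: d→5  [deg 1]
  4: a→0  [deg 1]
  5: tau→4  [deg 1]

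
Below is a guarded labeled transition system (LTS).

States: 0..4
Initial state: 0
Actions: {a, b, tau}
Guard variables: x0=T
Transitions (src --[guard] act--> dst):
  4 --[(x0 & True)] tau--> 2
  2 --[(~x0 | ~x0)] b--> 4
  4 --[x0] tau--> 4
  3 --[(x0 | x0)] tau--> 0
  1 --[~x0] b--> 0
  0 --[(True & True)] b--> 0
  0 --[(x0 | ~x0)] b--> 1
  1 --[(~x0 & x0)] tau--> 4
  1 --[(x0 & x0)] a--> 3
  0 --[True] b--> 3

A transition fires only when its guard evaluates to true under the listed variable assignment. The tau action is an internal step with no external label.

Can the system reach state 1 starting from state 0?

7 transition(s) survive guard evaluation.
Layer 0: {0}
Layer 1: {1,3}  cumulative {0,1,3}
R = {0,1,3}
witness 1: b

Answer: REACHABLE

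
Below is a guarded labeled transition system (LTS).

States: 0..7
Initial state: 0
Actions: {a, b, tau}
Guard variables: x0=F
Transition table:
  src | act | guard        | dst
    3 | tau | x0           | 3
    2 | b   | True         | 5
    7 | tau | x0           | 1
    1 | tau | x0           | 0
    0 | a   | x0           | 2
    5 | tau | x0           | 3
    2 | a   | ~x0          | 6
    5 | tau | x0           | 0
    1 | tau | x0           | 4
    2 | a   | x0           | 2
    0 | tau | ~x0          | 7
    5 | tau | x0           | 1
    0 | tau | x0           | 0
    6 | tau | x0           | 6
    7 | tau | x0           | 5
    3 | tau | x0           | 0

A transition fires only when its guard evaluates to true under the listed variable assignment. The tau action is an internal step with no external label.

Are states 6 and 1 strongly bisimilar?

Answer: BISIMILAR

Trace:
Refine partition for ~:
  round 0: {{0,1,2,3,4,5,6,7}}
  round 1: {{0},{1,3,4,5,6,7},{2}}
stable after 2 split(s): 3 block(s)
[6]={1,3,4,5,6,7}  [1]={1,3,4,5,6,7}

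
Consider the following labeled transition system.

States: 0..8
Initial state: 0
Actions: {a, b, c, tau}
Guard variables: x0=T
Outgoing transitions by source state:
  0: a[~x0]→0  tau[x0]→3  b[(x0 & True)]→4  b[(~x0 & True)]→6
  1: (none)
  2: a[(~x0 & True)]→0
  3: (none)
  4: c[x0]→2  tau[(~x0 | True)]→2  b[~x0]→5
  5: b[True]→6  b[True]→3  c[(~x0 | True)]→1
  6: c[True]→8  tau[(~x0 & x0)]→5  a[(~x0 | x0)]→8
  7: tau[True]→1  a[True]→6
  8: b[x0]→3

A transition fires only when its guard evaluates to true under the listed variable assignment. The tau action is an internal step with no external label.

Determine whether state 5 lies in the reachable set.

After dropping false guards: 12 live edges.
L0 = {0}
L1 = {3,4}  now seen {0,3,4}
L2 = {2}  now seen {0,2,3,4}
Reach set: {0,2,3,4}

Answer: UNREACHABLE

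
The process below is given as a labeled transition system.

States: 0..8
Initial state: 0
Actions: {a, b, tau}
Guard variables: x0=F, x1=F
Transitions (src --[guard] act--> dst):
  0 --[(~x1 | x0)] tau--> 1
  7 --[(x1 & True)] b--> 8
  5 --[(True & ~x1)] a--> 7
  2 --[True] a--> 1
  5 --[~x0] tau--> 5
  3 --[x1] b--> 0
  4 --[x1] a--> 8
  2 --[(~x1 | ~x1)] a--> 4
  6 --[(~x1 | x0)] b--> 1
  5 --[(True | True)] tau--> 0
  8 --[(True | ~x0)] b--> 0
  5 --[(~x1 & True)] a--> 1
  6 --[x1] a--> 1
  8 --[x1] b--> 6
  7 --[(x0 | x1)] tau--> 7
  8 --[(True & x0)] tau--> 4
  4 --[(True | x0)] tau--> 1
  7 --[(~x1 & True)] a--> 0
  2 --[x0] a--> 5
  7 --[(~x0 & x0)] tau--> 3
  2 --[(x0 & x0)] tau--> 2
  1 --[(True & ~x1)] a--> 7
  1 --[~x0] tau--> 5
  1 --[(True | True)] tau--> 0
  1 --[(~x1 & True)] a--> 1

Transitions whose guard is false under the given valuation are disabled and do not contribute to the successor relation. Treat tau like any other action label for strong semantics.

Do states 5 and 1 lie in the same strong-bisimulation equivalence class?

Compute ~ classes (split until stable):
  round 0: {{0,1,2,3,4,5,6,7,8}}
  round 1: {{0,4},{1,5},{2,7},{3},{6,8}}
  round 2: {{0,4},{1,5},{2},{3},{6},{7},{8}}
Fixed point at round 3; 7 class(es).
5∈{1,5}, 1∈{1,5}

Answer: BISIMILAR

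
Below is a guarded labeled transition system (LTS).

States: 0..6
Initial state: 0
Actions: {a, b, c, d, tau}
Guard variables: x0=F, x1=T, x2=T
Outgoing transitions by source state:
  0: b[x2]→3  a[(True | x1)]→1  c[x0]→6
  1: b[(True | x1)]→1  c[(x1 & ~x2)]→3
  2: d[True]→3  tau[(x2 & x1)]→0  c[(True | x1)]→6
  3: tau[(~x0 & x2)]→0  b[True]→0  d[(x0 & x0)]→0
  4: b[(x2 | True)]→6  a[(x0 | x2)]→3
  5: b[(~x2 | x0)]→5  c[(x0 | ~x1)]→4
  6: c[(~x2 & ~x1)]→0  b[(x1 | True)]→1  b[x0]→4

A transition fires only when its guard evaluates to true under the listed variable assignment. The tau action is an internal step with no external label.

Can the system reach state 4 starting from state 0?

11 transition(s) survive guard evaluation.
Layer 0: {0}
Layer 1: {1,3}  now seen {0,1,3}
R = {0,1,3}

Answer: UNREACHABLE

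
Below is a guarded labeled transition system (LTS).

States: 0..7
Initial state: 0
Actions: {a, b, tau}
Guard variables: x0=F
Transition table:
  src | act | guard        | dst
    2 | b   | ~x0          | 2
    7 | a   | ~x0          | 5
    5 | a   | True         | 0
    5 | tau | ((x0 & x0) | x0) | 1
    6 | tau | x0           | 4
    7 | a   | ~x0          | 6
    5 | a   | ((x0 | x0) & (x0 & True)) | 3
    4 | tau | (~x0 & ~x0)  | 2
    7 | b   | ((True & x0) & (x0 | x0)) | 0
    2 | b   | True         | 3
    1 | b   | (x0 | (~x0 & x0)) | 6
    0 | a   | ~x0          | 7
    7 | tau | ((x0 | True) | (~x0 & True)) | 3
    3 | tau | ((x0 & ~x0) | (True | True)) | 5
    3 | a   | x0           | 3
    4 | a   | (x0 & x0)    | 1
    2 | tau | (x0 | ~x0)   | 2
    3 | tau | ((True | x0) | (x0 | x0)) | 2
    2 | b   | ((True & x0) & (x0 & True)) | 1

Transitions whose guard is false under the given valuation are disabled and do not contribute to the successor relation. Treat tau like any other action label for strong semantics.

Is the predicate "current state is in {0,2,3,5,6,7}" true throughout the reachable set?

Answer: INVARIANT HOLDS

Analysis:
Safe = {0,2,3,5,6,7}
Reach set: {0,2,3,5,6,7}
  0: ok
  2: ok
  3: ok
  5: ok
  6: ok
  7: ok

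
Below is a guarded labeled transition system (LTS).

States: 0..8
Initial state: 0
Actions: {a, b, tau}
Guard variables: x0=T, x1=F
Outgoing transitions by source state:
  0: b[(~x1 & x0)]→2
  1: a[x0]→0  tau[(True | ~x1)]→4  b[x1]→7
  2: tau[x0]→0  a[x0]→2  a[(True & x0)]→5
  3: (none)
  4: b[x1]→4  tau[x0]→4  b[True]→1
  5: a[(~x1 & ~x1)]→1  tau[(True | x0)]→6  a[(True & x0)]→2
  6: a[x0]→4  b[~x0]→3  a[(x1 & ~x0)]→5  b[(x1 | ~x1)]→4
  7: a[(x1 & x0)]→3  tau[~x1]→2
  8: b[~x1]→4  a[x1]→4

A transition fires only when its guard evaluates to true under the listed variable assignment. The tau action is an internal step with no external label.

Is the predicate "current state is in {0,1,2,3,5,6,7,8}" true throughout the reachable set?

Answer: INVARIANT VIOLATED at state 4

Trace:
Inv-set: {0,1,2,3,5,6,7,8}
Reach set: {0,1,2,4,5,6}
  0: ✓
  1: ✓
  2: ✓
  4: VIOLATES
  5: ✓
  6: ✓
witness against invariant: b·a·a·tau → 4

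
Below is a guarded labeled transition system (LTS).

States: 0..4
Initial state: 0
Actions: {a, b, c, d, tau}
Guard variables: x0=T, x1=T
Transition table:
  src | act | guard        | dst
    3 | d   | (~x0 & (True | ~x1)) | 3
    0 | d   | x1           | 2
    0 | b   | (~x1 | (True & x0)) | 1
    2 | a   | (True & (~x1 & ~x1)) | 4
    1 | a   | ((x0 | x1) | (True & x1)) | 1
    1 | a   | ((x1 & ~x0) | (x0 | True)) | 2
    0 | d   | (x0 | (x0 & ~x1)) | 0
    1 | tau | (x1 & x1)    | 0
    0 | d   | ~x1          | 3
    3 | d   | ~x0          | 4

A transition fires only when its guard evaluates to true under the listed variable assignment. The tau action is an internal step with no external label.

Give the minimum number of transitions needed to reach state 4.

BFS to 4:
  Layer 0: {0}
  Layer 1: {1,2}
4 never appears.

Answer: UNREACHABLE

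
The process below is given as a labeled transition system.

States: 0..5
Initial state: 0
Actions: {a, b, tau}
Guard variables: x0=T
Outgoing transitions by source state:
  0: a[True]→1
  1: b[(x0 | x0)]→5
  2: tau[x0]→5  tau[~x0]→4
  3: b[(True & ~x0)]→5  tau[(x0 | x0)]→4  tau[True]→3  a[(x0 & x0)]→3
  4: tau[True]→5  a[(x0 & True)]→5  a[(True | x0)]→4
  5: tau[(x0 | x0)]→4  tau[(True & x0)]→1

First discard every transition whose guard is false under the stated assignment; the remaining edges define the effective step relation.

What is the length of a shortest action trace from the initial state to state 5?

Answer: 2

Trace:
BFS to 5:
  Layer 0: {0}
  Layer 1: {1}
  Layer 2: {5}
first hit 5 at d=2 via a·b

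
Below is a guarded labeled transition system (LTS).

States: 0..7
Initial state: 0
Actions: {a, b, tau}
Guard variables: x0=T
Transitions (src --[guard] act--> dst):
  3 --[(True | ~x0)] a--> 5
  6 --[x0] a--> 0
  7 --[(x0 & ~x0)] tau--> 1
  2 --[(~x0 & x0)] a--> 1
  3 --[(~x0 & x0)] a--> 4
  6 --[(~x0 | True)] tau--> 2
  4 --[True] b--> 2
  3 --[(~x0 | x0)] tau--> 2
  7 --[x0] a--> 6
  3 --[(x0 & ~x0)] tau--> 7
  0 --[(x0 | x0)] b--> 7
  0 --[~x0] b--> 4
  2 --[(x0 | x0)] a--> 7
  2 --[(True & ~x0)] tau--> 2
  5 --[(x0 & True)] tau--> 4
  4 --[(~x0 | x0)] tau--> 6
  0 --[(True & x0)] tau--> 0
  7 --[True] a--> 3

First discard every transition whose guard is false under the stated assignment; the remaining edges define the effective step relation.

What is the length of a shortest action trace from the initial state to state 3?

Layered search for 3:
  L0 = {0}
  L1 = {7}
  L2 = {3,6}
first hit 3 at d=2 via b·a

Answer: 2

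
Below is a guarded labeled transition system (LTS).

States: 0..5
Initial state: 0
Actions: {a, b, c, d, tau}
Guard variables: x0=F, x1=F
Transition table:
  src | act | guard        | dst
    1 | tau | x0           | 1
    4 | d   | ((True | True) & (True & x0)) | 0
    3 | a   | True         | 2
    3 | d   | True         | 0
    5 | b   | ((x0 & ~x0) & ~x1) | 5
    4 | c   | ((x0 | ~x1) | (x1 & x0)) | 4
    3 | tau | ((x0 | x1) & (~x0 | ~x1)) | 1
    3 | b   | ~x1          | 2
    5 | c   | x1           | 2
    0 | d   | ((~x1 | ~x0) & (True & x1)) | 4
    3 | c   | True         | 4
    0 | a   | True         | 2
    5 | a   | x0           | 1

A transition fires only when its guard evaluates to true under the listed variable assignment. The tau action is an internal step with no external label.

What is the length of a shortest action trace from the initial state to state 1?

Answer: UNREACHABLE

Trace:
Layered search for 1:
  depth 0: {0}
  depth 1: {2}
1 never appears.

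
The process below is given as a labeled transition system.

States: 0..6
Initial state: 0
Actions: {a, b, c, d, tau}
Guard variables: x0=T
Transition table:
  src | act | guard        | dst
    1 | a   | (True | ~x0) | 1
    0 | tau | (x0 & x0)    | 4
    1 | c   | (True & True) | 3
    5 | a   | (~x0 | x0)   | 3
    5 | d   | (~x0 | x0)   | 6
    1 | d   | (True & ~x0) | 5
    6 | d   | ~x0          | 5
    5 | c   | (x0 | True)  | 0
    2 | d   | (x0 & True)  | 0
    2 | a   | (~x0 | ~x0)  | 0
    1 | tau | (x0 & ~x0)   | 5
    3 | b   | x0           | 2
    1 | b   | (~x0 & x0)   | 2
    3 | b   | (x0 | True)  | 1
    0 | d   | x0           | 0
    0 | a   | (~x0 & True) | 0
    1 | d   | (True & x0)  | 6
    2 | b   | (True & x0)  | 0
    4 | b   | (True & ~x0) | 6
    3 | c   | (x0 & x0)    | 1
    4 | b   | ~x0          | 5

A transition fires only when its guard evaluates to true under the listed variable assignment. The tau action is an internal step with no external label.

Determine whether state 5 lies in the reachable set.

Answer: UNREACHABLE

Trace:
Guard filter leaves 13 enabled edge(s).
L0 = {0}
L1 = {4}  now seen {0,4}
Reach set: {0,4}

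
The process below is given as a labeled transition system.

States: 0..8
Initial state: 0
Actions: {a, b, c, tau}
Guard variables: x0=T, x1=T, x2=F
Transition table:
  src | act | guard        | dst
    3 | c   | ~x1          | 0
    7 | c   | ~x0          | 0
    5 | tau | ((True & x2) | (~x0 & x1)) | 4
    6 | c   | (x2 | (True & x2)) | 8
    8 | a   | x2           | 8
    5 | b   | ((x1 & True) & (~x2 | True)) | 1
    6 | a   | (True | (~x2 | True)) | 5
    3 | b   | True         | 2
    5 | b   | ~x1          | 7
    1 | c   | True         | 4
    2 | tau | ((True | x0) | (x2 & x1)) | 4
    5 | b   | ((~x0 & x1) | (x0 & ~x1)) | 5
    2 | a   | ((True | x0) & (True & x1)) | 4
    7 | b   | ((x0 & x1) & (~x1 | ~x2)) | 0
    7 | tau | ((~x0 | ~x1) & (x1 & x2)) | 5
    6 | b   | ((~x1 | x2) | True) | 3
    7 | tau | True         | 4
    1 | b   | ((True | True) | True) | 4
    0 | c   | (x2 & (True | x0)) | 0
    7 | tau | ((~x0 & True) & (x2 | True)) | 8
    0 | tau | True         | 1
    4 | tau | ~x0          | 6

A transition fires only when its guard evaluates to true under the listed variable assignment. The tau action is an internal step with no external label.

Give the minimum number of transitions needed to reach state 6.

Answer: UNREACHABLE

Working:
BFS to 6:
  Layer 0: {0}
  Layer 1: {1}
  Layer 2: {4}
6 never appears.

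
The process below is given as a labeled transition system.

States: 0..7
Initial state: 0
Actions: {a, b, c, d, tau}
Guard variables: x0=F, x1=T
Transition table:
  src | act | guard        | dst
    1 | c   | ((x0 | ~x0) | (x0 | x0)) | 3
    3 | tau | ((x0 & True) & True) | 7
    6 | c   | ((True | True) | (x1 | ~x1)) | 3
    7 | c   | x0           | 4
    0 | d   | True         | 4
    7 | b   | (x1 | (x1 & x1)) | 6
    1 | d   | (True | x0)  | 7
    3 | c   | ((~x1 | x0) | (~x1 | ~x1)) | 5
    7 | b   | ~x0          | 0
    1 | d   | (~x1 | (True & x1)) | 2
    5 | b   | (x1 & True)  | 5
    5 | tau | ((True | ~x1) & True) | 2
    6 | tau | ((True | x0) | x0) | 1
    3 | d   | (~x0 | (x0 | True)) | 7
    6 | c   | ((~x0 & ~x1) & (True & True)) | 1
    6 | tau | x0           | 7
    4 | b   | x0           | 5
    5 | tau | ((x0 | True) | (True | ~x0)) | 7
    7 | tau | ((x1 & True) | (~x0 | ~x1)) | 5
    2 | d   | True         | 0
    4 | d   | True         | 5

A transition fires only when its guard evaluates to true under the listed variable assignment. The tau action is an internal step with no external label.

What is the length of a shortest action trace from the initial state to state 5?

Answer: 2

Analysis:
BFS to 5:
  L0 = {0}
  L1 = {4}
  L2 = {5}
depth(5)=2, e.g. d·d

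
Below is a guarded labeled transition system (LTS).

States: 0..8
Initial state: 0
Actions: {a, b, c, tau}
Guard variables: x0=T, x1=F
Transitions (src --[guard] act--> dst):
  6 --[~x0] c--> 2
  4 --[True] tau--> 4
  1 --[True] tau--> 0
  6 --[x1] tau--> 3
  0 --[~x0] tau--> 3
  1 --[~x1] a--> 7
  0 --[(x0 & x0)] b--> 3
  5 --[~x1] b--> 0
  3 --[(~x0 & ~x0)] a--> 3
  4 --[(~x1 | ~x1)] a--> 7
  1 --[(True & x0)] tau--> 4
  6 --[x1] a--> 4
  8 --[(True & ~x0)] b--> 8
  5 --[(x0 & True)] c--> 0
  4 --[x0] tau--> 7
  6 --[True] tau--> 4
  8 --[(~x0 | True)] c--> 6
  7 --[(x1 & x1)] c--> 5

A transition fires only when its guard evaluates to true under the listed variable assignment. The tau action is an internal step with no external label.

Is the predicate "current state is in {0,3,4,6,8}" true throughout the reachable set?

Safe = {0,3,4,6,8}
R = {0,3}
  0: safe
  3: safe

Answer: INVARIANT HOLDS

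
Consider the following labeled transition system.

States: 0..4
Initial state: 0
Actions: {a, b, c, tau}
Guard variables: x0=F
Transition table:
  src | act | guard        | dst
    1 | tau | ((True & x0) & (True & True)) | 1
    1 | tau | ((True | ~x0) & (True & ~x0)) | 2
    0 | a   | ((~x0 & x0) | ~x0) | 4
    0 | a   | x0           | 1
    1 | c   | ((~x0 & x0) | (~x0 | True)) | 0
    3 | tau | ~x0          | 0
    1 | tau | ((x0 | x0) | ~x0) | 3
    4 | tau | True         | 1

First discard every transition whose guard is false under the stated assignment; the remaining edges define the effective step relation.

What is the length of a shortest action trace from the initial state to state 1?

Answer: 2

Working:
Layered search for 1:
  L0 = {0}
  L1 = {4}
  L2 = {1}
depth(1)=2, e.g. a·tau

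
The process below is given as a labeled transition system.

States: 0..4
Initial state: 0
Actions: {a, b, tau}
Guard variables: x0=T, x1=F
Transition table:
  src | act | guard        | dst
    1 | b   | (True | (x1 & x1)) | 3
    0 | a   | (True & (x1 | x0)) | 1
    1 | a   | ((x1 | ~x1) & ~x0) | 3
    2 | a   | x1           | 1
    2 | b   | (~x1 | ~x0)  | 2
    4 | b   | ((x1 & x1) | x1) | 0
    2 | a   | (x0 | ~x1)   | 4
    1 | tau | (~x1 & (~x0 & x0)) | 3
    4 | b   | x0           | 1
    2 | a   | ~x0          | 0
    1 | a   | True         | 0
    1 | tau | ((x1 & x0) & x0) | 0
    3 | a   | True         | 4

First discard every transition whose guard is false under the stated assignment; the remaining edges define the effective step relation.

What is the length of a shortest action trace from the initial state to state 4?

BFS to 4:
  depth 0: {0}
  depth 1: {1}
  depth 2: {3}
  depth 3: {4}
depth(4)=3, e.g. a·b·a

Answer: 3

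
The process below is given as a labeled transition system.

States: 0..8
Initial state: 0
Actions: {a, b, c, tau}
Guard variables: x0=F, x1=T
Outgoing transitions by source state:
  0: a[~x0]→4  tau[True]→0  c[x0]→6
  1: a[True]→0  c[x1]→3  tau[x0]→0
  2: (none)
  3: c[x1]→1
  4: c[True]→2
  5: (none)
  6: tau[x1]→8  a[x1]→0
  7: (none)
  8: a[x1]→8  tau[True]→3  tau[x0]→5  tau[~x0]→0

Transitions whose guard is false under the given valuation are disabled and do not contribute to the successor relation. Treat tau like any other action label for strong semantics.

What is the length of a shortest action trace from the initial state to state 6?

BFS to 6:
  depth 0: {0}
  depth 1: {4}
  depth 2: {2}
6 never appears.

Answer: UNREACHABLE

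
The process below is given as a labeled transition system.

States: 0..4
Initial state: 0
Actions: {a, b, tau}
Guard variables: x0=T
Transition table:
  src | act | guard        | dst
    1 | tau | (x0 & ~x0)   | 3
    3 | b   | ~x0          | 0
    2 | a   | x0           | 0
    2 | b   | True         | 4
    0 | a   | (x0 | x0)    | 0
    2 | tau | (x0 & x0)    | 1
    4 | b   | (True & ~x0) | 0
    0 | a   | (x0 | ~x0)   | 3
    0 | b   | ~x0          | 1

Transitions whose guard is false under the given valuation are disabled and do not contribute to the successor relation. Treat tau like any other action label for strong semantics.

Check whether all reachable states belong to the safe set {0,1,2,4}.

Answer: INVARIANT VIOLATED at state 3

Analysis:
Allowed set {0,1,2,4}
Reachable = {0,3}
  0: ok
  3: ✗ unsafe
reach 3 via a — violates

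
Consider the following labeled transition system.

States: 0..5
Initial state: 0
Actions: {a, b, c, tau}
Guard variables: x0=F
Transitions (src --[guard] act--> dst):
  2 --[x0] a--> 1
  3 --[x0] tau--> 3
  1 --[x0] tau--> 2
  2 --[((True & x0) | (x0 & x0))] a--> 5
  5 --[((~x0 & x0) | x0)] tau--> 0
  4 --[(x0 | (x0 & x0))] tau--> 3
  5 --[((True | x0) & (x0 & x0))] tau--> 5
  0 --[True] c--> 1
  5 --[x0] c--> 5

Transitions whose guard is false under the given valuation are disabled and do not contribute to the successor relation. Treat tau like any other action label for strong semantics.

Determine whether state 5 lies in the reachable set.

Answer: UNREACHABLE

Trace:
After dropping false guards: 1 live edges.
Layer 0: {0}
Layer 1: {1}  cumulative {0,1}
R = {0,1}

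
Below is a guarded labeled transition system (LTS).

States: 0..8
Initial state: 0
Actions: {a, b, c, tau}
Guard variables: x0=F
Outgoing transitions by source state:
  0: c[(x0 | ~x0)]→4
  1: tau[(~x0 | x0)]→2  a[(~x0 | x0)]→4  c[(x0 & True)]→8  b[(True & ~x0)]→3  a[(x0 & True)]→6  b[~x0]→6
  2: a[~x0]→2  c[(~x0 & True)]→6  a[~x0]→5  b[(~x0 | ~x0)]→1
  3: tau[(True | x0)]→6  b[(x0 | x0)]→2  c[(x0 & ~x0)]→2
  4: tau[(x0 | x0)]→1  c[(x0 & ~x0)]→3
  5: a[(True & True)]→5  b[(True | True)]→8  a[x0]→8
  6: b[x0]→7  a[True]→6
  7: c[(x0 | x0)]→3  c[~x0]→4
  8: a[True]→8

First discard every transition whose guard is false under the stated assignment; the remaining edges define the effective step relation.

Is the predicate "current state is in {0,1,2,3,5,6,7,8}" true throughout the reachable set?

Answer: INVARIANT VIOLATED at state 4

Analysis:
Safe = {0,1,2,3,5,6,7,8}
Reach set: {0,4}
  0: safe
  4: VIOLATES
counterexample path to 4: c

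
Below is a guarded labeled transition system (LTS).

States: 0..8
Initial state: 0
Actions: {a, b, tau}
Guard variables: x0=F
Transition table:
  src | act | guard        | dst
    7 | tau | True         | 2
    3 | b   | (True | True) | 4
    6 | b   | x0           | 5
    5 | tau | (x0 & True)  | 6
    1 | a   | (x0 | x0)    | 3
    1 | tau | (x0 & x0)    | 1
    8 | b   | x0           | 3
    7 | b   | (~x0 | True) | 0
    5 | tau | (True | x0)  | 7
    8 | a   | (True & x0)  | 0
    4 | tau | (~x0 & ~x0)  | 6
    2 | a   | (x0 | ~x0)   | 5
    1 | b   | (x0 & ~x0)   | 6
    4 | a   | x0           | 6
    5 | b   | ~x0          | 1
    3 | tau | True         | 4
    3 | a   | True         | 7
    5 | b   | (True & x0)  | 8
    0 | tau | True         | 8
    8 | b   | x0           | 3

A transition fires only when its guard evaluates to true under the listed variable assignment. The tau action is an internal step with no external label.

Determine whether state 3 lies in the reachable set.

10 transition(s) survive guard evaluation.
L0 = {0}
L1 = {8}  now seen {0,8}
Reachable = {0,8}

Answer: UNREACHABLE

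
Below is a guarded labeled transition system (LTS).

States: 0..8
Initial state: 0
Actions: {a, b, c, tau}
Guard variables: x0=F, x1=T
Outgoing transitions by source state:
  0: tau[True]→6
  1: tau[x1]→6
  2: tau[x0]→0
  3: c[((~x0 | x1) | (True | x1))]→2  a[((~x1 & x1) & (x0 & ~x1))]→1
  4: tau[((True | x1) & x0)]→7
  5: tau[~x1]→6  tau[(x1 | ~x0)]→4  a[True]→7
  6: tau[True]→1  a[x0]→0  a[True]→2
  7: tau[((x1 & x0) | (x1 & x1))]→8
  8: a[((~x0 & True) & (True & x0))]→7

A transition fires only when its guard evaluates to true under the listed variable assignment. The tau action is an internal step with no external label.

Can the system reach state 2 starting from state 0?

Answer: REACHABLE

Working:
After dropping false guards: 8 live edges.
L0 = {0}
L1 = {6}  cumulative {0,6}
L2 = {1,2}  cumulative {0,1,2,6}
Reachable = {0,1,2,6}
trace reaching 2: tau·a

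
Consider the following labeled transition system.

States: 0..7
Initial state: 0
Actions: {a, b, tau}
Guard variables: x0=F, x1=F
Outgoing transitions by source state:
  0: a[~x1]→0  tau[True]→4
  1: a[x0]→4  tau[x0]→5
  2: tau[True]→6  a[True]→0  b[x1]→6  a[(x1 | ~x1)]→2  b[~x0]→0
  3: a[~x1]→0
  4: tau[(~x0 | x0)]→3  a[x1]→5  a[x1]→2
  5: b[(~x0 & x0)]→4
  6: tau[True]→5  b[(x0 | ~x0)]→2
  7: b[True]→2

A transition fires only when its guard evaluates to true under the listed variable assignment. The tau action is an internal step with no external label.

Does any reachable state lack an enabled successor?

Answer: DEADLOCK-FREE

Working:
Reach set: {0,3,4}
  0: a→0  tau→4  [2 out]
  3: a→0  [1 out]
  4: tau→3  [1 out]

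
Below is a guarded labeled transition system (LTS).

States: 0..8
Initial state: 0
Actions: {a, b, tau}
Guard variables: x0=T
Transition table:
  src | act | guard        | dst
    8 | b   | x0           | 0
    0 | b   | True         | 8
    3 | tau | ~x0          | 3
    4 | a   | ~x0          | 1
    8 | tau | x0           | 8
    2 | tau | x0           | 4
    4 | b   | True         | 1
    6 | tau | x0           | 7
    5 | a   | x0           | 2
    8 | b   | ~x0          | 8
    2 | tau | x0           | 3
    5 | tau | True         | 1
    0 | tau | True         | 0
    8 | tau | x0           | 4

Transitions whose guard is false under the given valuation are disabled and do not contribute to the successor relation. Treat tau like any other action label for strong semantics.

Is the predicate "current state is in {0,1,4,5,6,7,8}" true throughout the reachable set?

Safe = {0,1,4,5,6,7,8}
R = {0,1,4,8}
  0: ok
  1: ok
  4: ok
  8: ok

Answer: INVARIANT HOLDS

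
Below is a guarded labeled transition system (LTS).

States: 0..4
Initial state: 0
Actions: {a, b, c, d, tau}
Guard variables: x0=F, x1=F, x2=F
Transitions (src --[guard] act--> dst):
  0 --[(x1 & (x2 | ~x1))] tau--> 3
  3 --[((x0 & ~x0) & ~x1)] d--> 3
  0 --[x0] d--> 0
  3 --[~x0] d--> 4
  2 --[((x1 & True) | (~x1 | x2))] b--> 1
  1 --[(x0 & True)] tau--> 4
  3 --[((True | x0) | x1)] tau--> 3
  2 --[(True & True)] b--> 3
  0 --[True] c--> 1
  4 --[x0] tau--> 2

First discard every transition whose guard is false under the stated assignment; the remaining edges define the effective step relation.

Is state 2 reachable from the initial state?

After dropping false guards: 5 live edges.
Layer 0: {0}
Layer 1: {1}  total {0,1}
Reachable = {0,1}

Answer: UNREACHABLE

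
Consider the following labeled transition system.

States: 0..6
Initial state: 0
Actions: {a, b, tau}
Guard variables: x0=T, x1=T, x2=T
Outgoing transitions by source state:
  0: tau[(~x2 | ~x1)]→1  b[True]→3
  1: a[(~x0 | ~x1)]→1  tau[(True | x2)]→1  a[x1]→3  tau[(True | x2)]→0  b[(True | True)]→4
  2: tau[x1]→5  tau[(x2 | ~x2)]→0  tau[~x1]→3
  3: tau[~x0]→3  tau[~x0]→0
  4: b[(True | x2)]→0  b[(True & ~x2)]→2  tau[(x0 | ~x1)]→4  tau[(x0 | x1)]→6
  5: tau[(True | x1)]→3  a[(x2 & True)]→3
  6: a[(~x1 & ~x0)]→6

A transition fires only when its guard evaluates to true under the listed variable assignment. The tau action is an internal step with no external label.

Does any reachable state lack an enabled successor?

R = {0,3}
  0: b→3  [deg 1]
  3: ∅  [STUCK]
trace reaching 3: b

Answer: DEADLOCK at state 3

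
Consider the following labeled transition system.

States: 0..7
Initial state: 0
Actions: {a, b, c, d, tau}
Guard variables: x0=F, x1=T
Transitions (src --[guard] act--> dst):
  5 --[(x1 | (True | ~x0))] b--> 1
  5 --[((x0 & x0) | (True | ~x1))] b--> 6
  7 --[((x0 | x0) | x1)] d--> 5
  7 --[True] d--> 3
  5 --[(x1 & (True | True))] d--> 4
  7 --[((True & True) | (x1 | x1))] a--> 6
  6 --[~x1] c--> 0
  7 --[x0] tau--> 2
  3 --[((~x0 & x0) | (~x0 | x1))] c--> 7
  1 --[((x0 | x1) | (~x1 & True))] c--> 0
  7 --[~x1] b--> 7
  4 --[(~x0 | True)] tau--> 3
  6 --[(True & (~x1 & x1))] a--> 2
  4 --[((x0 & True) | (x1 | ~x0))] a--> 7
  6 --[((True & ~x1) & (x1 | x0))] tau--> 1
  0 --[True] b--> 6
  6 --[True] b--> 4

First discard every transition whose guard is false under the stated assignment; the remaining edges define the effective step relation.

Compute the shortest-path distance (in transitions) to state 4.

BFS to 4:
  depth 0: {0}
  depth 1: {6}
  depth 2: {4}
4 enters at depth 2; path b·b

Answer: 2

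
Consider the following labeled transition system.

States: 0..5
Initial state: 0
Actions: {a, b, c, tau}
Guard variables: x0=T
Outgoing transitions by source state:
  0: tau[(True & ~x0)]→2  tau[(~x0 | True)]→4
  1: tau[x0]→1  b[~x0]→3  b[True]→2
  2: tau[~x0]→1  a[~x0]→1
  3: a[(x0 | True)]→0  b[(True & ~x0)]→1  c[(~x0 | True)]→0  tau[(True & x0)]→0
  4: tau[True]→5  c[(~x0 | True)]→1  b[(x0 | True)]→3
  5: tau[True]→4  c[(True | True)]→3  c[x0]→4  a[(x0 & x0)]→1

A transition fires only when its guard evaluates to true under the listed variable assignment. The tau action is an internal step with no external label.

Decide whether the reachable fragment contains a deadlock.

Answer: DEADLOCK at state 2

Analysis:
R = {0,1,2,3,4,5}
  0: tau→4  [1 exit(s)]
  1: b→2  tau→1  [2 exit(s)]
  2: ∅  [no exit]
  3: a→0  c→0  tau→0  [3 exit(s)]
  4: b→3  c→1  tau→5  [3 exit(s)]
  5: a→1  c→3  c→4  tau→4  [4 exit(s)]
trace reaching 2: tau·c·b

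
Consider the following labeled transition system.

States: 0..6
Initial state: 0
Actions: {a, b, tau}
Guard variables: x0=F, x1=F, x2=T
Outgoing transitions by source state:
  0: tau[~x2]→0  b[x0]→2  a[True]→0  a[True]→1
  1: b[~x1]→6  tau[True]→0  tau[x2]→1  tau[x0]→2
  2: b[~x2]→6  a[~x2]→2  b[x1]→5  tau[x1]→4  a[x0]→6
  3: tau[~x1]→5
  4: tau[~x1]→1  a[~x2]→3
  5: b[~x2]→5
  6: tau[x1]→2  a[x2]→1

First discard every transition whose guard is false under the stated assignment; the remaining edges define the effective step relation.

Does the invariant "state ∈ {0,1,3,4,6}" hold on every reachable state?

Answer: INVARIANT HOLDS

Trace:
Allowed set {0,1,3,4,6}
Reachable = {0,1,6}
  0: safe
  1: safe
  6: safe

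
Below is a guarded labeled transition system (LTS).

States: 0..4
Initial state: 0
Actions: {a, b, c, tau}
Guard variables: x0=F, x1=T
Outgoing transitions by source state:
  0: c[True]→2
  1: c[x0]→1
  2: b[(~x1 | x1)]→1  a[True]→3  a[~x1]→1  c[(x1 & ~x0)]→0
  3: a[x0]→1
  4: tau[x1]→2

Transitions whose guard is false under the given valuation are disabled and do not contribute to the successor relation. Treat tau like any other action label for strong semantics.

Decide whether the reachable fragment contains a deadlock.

Answer: DEADLOCK at state 1

Analysis:
R = {0,1,2,3}
  0: c→2  [1 exit(s)]
  1: ∅  [deadlock]
  2: a→3  b→1  c→0  [3 exit(s)]
  3: ∅  [deadlock]
witness 1: c·b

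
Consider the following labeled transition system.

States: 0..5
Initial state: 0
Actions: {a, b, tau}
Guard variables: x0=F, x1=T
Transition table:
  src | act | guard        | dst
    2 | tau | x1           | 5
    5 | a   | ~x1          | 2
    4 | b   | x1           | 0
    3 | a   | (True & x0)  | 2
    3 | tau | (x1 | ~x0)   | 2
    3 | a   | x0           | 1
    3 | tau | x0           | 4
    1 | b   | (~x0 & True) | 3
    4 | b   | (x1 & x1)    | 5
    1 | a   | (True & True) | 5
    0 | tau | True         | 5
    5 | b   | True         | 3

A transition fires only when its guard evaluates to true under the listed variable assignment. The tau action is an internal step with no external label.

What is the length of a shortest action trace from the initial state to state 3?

Layered search for 3:
  depth 0: {0}
  depth 1: {5}
  depth 2: {3}
3 enters at depth 2; path tau·b

Answer: 2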